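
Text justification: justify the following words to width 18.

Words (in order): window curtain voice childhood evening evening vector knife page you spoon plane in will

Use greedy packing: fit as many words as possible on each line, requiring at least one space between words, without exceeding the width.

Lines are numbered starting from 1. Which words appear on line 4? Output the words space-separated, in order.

Answer: vector knife page

Derivation:
Line 1: ['window', 'curtain'] (min_width=14, slack=4)
Line 2: ['voice', 'childhood'] (min_width=15, slack=3)
Line 3: ['evening', 'evening'] (min_width=15, slack=3)
Line 4: ['vector', 'knife', 'page'] (min_width=17, slack=1)
Line 5: ['you', 'spoon', 'plane', 'in'] (min_width=18, slack=0)
Line 6: ['will'] (min_width=4, slack=14)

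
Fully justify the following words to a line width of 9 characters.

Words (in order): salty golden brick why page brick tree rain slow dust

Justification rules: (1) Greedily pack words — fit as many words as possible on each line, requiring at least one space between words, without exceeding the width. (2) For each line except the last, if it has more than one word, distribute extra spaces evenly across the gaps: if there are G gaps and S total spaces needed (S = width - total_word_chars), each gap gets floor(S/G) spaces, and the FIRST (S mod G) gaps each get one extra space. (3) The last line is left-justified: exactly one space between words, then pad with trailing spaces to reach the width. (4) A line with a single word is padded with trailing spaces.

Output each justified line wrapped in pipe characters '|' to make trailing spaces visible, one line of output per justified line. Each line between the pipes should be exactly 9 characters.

Answer: |salty    |
|golden   |
|brick why|
|page     |
|brick    |
|tree rain|
|slow dust|

Derivation:
Line 1: ['salty'] (min_width=5, slack=4)
Line 2: ['golden'] (min_width=6, slack=3)
Line 3: ['brick', 'why'] (min_width=9, slack=0)
Line 4: ['page'] (min_width=4, slack=5)
Line 5: ['brick'] (min_width=5, slack=4)
Line 6: ['tree', 'rain'] (min_width=9, slack=0)
Line 7: ['slow', 'dust'] (min_width=9, slack=0)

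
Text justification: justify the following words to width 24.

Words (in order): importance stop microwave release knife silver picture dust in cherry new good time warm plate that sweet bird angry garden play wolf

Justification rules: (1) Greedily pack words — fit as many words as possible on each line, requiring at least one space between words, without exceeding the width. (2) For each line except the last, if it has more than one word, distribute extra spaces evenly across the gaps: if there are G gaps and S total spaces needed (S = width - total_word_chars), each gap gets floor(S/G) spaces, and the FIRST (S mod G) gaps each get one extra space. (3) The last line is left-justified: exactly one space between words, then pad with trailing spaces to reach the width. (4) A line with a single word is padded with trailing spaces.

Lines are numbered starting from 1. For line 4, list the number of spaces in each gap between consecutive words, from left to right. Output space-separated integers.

Answer: 3 2 2

Derivation:
Line 1: ['importance', 'stop'] (min_width=15, slack=9)
Line 2: ['microwave', 'release', 'knife'] (min_width=23, slack=1)
Line 3: ['silver', 'picture', 'dust', 'in'] (min_width=22, slack=2)
Line 4: ['cherry', 'new', 'good', 'time'] (min_width=20, slack=4)
Line 5: ['warm', 'plate', 'that', 'sweet'] (min_width=21, slack=3)
Line 6: ['bird', 'angry', 'garden', 'play'] (min_width=22, slack=2)
Line 7: ['wolf'] (min_width=4, slack=20)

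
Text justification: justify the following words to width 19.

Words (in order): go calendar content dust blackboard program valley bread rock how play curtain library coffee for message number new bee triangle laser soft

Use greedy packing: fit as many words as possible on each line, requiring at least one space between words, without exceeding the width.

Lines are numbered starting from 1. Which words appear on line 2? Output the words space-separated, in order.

Answer: dust blackboard

Derivation:
Line 1: ['go', 'calendar', 'content'] (min_width=19, slack=0)
Line 2: ['dust', 'blackboard'] (min_width=15, slack=4)
Line 3: ['program', 'valley'] (min_width=14, slack=5)
Line 4: ['bread', 'rock', 'how', 'play'] (min_width=19, slack=0)
Line 5: ['curtain', 'library'] (min_width=15, slack=4)
Line 6: ['coffee', 'for', 'message'] (min_width=18, slack=1)
Line 7: ['number', 'new', 'bee'] (min_width=14, slack=5)
Line 8: ['triangle', 'laser', 'soft'] (min_width=19, slack=0)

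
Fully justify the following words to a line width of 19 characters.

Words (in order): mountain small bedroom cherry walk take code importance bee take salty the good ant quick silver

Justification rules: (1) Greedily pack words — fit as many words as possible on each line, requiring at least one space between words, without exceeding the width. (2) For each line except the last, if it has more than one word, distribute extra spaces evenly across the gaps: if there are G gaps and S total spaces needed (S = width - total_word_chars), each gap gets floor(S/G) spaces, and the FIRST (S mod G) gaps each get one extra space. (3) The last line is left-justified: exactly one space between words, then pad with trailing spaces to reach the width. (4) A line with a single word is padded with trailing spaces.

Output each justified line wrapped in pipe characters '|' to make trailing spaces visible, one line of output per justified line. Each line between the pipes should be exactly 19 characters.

Line 1: ['mountain', 'small'] (min_width=14, slack=5)
Line 2: ['bedroom', 'cherry', 'walk'] (min_width=19, slack=0)
Line 3: ['take', 'code'] (min_width=9, slack=10)
Line 4: ['importance', 'bee', 'take'] (min_width=19, slack=0)
Line 5: ['salty', 'the', 'good', 'ant'] (min_width=18, slack=1)
Line 6: ['quick', 'silver'] (min_width=12, slack=7)

Answer: |mountain      small|
|bedroom cherry walk|
|take           code|
|importance bee take|
|salty  the good ant|
|quick silver       |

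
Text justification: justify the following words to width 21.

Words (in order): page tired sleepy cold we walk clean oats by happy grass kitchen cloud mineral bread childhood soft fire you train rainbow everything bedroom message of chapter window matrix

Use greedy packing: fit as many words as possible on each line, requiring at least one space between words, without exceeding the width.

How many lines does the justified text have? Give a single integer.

Answer: 9

Derivation:
Line 1: ['page', 'tired', 'sleepy'] (min_width=17, slack=4)
Line 2: ['cold', 'we', 'walk', 'clean'] (min_width=18, slack=3)
Line 3: ['oats', 'by', 'happy', 'grass'] (min_width=19, slack=2)
Line 4: ['kitchen', 'cloud', 'mineral'] (min_width=21, slack=0)
Line 5: ['bread', 'childhood', 'soft'] (min_width=20, slack=1)
Line 6: ['fire', 'you', 'train'] (min_width=14, slack=7)
Line 7: ['rainbow', 'everything'] (min_width=18, slack=3)
Line 8: ['bedroom', 'message', 'of'] (min_width=18, slack=3)
Line 9: ['chapter', 'window', 'matrix'] (min_width=21, slack=0)
Total lines: 9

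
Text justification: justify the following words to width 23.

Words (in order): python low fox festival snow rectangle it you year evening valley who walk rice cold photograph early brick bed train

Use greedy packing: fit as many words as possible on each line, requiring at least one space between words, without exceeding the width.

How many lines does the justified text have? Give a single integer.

Line 1: ['python', 'low', 'fox', 'festival'] (min_width=23, slack=0)
Line 2: ['snow', 'rectangle', 'it', 'you'] (min_width=21, slack=2)
Line 3: ['year', 'evening', 'valley', 'who'] (min_width=23, slack=0)
Line 4: ['walk', 'rice', 'cold'] (min_width=14, slack=9)
Line 5: ['photograph', 'early', 'brick'] (min_width=22, slack=1)
Line 6: ['bed', 'train'] (min_width=9, slack=14)
Total lines: 6

Answer: 6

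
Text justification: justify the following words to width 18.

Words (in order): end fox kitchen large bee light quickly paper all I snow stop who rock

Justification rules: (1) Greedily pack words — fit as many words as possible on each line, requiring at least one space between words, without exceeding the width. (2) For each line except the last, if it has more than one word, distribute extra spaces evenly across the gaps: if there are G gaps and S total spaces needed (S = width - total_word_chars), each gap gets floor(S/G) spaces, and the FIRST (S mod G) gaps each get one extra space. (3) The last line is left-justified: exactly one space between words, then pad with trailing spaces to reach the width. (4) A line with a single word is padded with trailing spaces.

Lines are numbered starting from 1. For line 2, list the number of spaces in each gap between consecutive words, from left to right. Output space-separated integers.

Line 1: ['end', 'fox', 'kitchen'] (min_width=15, slack=3)
Line 2: ['large', 'bee', 'light'] (min_width=15, slack=3)
Line 3: ['quickly', 'paper', 'all'] (min_width=17, slack=1)
Line 4: ['I', 'snow', 'stop', 'who'] (min_width=15, slack=3)
Line 5: ['rock'] (min_width=4, slack=14)

Answer: 3 2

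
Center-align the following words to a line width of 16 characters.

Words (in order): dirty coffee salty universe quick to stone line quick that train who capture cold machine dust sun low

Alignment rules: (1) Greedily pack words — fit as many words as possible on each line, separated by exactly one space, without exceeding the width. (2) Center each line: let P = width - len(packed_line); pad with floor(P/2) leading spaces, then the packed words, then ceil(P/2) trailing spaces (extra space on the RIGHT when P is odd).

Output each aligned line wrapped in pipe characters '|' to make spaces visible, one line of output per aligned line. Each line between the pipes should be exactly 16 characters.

Answer: |  dirty coffee  |
| salty universe |
| quick to stone |
|line quick that |
|   train who    |
|  capture cold  |
|machine dust sun|
|      low       |

Derivation:
Line 1: ['dirty', 'coffee'] (min_width=12, slack=4)
Line 2: ['salty', 'universe'] (min_width=14, slack=2)
Line 3: ['quick', 'to', 'stone'] (min_width=14, slack=2)
Line 4: ['line', 'quick', 'that'] (min_width=15, slack=1)
Line 5: ['train', 'who'] (min_width=9, slack=7)
Line 6: ['capture', 'cold'] (min_width=12, slack=4)
Line 7: ['machine', 'dust', 'sun'] (min_width=16, slack=0)
Line 8: ['low'] (min_width=3, slack=13)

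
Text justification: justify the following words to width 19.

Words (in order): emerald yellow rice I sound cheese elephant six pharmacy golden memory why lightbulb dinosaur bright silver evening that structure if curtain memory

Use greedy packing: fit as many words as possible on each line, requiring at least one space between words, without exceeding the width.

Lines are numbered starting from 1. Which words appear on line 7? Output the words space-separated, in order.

Line 1: ['emerald', 'yellow', 'rice'] (min_width=19, slack=0)
Line 2: ['I', 'sound', 'cheese'] (min_width=14, slack=5)
Line 3: ['elephant', 'six'] (min_width=12, slack=7)
Line 4: ['pharmacy', 'golden'] (min_width=15, slack=4)
Line 5: ['memory', 'why'] (min_width=10, slack=9)
Line 6: ['lightbulb', 'dinosaur'] (min_width=18, slack=1)
Line 7: ['bright', 'silver'] (min_width=13, slack=6)
Line 8: ['evening', 'that'] (min_width=12, slack=7)
Line 9: ['structure', 'if'] (min_width=12, slack=7)
Line 10: ['curtain', 'memory'] (min_width=14, slack=5)

Answer: bright silver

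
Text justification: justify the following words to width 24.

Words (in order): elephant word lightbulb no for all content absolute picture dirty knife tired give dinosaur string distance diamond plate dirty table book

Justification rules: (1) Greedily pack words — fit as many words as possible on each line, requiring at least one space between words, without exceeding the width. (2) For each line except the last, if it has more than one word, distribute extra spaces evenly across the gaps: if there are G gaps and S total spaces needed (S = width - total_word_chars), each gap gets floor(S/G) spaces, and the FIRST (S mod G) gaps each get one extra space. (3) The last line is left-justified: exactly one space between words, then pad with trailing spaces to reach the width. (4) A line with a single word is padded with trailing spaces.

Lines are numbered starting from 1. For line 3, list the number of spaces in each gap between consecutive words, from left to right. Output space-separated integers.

Answer: 2 2

Derivation:
Line 1: ['elephant', 'word', 'lightbulb'] (min_width=23, slack=1)
Line 2: ['no', 'for', 'all', 'content'] (min_width=18, slack=6)
Line 3: ['absolute', 'picture', 'dirty'] (min_width=22, slack=2)
Line 4: ['knife', 'tired', 'give'] (min_width=16, slack=8)
Line 5: ['dinosaur', 'string', 'distance'] (min_width=24, slack=0)
Line 6: ['diamond', 'plate', 'dirty'] (min_width=19, slack=5)
Line 7: ['table', 'book'] (min_width=10, slack=14)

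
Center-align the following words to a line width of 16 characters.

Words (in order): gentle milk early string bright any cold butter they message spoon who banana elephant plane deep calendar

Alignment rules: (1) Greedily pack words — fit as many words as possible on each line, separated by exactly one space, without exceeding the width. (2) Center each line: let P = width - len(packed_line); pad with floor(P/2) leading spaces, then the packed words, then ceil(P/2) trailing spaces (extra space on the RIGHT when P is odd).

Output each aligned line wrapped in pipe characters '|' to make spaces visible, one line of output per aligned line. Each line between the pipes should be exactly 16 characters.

Answer: |  gentle milk   |
|  early string  |
|bright any cold |
|  butter they   |
| message spoon  |
|   who banana   |
| elephant plane |
| deep calendar  |

Derivation:
Line 1: ['gentle', 'milk'] (min_width=11, slack=5)
Line 2: ['early', 'string'] (min_width=12, slack=4)
Line 3: ['bright', 'any', 'cold'] (min_width=15, slack=1)
Line 4: ['butter', 'they'] (min_width=11, slack=5)
Line 5: ['message', 'spoon'] (min_width=13, slack=3)
Line 6: ['who', 'banana'] (min_width=10, slack=6)
Line 7: ['elephant', 'plane'] (min_width=14, slack=2)
Line 8: ['deep', 'calendar'] (min_width=13, slack=3)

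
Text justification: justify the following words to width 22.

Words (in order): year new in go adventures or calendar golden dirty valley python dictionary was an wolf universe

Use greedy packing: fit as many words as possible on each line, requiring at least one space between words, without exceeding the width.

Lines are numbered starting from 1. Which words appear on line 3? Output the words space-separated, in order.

Line 1: ['year', 'new', 'in', 'go'] (min_width=14, slack=8)
Line 2: ['adventures', 'or', 'calendar'] (min_width=22, slack=0)
Line 3: ['golden', 'dirty', 'valley'] (min_width=19, slack=3)
Line 4: ['python', 'dictionary', 'was'] (min_width=21, slack=1)
Line 5: ['an', 'wolf', 'universe'] (min_width=16, slack=6)

Answer: golden dirty valley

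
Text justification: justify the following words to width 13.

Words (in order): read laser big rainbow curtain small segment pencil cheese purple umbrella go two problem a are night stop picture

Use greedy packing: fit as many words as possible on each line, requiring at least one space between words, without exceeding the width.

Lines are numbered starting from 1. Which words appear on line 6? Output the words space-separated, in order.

Answer: purple

Derivation:
Line 1: ['read', 'laser'] (min_width=10, slack=3)
Line 2: ['big', 'rainbow'] (min_width=11, slack=2)
Line 3: ['curtain', 'small'] (min_width=13, slack=0)
Line 4: ['segment'] (min_width=7, slack=6)
Line 5: ['pencil', 'cheese'] (min_width=13, slack=0)
Line 6: ['purple'] (min_width=6, slack=7)
Line 7: ['umbrella', 'go'] (min_width=11, slack=2)
Line 8: ['two', 'problem', 'a'] (min_width=13, slack=0)
Line 9: ['are', 'night'] (min_width=9, slack=4)
Line 10: ['stop', 'picture'] (min_width=12, slack=1)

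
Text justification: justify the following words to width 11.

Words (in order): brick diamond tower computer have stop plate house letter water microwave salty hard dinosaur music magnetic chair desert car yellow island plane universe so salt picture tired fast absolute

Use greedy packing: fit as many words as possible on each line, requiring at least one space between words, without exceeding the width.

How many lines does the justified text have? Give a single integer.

Line 1: ['brick'] (min_width=5, slack=6)
Line 2: ['diamond'] (min_width=7, slack=4)
Line 3: ['tower'] (min_width=5, slack=6)
Line 4: ['computer'] (min_width=8, slack=3)
Line 5: ['have', 'stop'] (min_width=9, slack=2)
Line 6: ['plate', 'house'] (min_width=11, slack=0)
Line 7: ['letter'] (min_width=6, slack=5)
Line 8: ['water'] (min_width=5, slack=6)
Line 9: ['microwave'] (min_width=9, slack=2)
Line 10: ['salty', 'hard'] (min_width=10, slack=1)
Line 11: ['dinosaur'] (min_width=8, slack=3)
Line 12: ['music'] (min_width=5, slack=6)
Line 13: ['magnetic'] (min_width=8, slack=3)
Line 14: ['chair'] (min_width=5, slack=6)
Line 15: ['desert', 'car'] (min_width=10, slack=1)
Line 16: ['yellow'] (min_width=6, slack=5)
Line 17: ['island'] (min_width=6, slack=5)
Line 18: ['plane'] (min_width=5, slack=6)
Line 19: ['universe', 'so'] (min_width=11, slack=0)
Line 20: ['salt'] (min_width=4, slack=7)
Line 21: ['picture'] (min_width=7, slack=4)
Line 22: ['tired', 'fast'] (min_width=10, slack=1)
Line 23: ['absolute'] (min_width=8, slack=3)
Total lines: 23

Answer: 23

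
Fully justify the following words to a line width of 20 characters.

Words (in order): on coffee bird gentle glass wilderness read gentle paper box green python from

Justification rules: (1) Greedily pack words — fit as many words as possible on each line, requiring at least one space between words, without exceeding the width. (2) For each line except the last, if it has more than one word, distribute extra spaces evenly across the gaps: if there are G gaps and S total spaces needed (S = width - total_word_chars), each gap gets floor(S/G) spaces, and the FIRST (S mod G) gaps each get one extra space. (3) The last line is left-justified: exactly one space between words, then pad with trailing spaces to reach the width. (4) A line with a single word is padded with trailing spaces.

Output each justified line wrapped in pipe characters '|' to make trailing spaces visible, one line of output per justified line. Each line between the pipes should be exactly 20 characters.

Line 1: ['on', 'coffee', 'bird'] (min_width=14, slack=6)
Line 2: ['gentle', 'glass'] (min_width=12, slack=8)
Line 3: ['wilderness', 'read'] (min_width=15, slack=5)
Line 4: ['gentle', 'paper', 'box'] (min_width=16, slack=4)
Line 5: ['green', 'python', 'from'] (min_width=17, slack=3)

Answer: |on    coffee    bird|
|gentle         glass|
|wilderness      read|
|gentle   paper   box|
|green python from   |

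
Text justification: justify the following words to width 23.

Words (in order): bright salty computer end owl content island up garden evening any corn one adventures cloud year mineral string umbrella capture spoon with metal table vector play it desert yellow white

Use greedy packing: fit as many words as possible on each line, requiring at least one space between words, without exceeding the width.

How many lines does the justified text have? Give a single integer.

Answer: 9

Derivation:
Line 1: ['bright', 'salty', 'computer'] (min_width=21, slack=2)
Line 2: ['end', 'owl', 'content', 'island'] (min_width=22, slack=1)
Line 3: ['up', 'garden', 'evening', 'any'] (min_width=21, slack=2)
Line 4: ['corn', 'one', 'adventures'] (min_width=19, slack=4)
Line 5: ['cloud', 'year', 'mineral'] (min_width=18, slack=5)
Line 6: ['string', 'umbrella', 'capture'] (min_width=23, slack=0)
Line 7: ['spoon', 'with', 'metal', 'table'] (min_width=22, slack=1)
Line 8: ['vector', 'play', 'it', 'desert'] (min_width=21, slack=2)
Line 9: ['yellow', 'white'] (min_width=12, slack=11)
Total lines: 9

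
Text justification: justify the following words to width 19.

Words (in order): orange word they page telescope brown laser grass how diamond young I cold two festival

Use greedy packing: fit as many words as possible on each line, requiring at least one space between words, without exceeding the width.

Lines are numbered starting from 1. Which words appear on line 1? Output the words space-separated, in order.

Line 1: ['orange', 'word', 'they'] (min_width=16, slack=3)
Line 2: ['page', 'telescope'] (min_width=14, slack=5)
Line 3: ['brown', 'laser', 'grass'] (min_width=17, slack=2)
Line 4: ['how', 'diamond', 'young', 'I'] (min_width=19, slack=0)
Line 5: ['cold', 'two', 'festival'] (min_width=17, slack=2)

Answer: orange word they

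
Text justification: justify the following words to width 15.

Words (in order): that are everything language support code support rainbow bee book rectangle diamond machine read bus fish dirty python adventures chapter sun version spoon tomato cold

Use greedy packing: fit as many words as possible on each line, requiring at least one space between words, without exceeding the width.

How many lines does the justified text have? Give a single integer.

Line 1: ['that', 'are'] (min_width=8, slack=7)
Line 2: ['everything'] (min_width=10, slack=5)
Line 3: ['language'] (min_width=8, slack=7)
Line 4: ['support', 'code'] (min_width=12, slack=3)
Line 5: ['support', 'rainbow'] (min_width=15, slack=0)
Line 6: ['bee', 'book'] (min_width=8, slack=7)
Line 7: ['rectangle'] (min_width=9, slack=6)
Line 8: ['diamond', 'machine'] (min_width=15, slack=0)
Line 9: ['read', 'bus', 'fish'] (min_width=13, slack=2)
Line 10: ['dirty', 'python'] (min_width=12, slack=3)
Line 11: ['adventures'] (min_width=10, slack=5)
Line 12: ['chapter', 'sun'] (min_width=11, slack=4)
Line 13: ['version', 'spoon'] (min_width=13, slack=2)
Line 14: ['tomato', 'cold'] (min_width=11, slack=4)
Total lines: 14

Answer: 14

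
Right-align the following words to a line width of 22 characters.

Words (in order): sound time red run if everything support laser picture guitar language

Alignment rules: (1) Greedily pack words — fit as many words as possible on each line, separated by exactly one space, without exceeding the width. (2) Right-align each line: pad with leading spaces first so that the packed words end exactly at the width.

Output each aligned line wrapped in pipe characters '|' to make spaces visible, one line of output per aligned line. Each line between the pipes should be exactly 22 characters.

Answer: | sound time red run if|
|    everything support|
|  laser picture guitar|
|              language|

Derivation:
Line 1: ['sound', 'time', 'red', 'run', 'if'] (min_width=21, slack=1)
Line 2: ['everything', 'support'] (min_width=18, slack=4)
Line 3: ['laser', 'picture', 'guitar'] (min_width=20, slack=2)
Line 4: ['language'] (min_width=8, slack=14)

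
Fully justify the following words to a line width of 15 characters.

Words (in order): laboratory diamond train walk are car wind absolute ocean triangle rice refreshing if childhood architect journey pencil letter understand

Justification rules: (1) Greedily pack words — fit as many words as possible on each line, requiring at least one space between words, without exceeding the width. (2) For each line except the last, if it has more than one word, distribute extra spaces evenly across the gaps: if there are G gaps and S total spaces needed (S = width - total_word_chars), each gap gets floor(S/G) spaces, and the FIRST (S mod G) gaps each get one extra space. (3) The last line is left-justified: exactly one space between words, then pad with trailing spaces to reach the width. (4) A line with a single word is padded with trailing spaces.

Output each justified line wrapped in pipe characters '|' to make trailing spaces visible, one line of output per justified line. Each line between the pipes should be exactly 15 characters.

Answer: |laboratory     |
|diamond   train|
|walk   are  car|
|wind   absolute|
|ocean  triangle|
|rice refreshing|
|if    childhood|
|architect      |
|journey  pencil|
|letter         |
|understand     |

Derivation:
Line 1: ['laboratory'] (min_width=10, slack=5)
Line 2: ['diamond', 'train'] (min_width=13, slack=2)
Line 3: ['walk', 'are', 'car'] (min_width=12, slack=3)
Line 4: ['wind', 'absolute'] (min_width=13, slack=2)
Line 5: ['ocean', 'triangle'] (min_width=14, slack=1)
Line 6: ['rice', 'refreshing'] (min_width=15, slack=0)
Line 7: ['if', 'childhood'] (min_width=12, slack=3)
Line 8: ['architect'] (min_width=9, slack=6)
Line 9: ['journey', 'pencil'] (min_width=14, slack=1)
Line 10: ['letter'] (min_width=6, slack=9)
Line 11: ['understand'] (min_width=10, slack=5)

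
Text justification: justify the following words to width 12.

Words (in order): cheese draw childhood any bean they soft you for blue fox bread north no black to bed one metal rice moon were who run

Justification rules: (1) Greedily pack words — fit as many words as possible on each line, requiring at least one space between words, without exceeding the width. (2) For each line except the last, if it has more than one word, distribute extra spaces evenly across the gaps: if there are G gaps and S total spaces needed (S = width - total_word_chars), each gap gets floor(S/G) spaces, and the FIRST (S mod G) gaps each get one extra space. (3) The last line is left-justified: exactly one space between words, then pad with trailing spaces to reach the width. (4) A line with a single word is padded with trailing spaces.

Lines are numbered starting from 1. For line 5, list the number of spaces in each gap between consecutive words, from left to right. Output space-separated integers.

Answer: 1 1

Derivation:
Line 1: ['cheese', 'draw'] (min_width=11, slack=1)
Line 2: ['childhood'] (min_width=9, slack=3)
Line 3: ['any', 'bean'] (min_width=8, slack=4)
Line 4: ['they', 'soft'] (min_width=9, slack=3)
Line 5: ['you', 'for', 'blue'] (min_width=12, slack=0)
Line 6: ['fox', 'bread'] (min_width=9, slack=3)
Line 7: ['north', 'no'] (min_width=8, slack=4)
Line 8: ['black', 'to', 'bed'] (min_width=12, slack=0)
Line 9: ['one', 'metal'] (min_width=9, slack=3)
Line 10: ['rice', 'moon'] (min_width=9, slack=3)
Line 11: ['were', 'who', 'run'] (min_width=12, slack=0)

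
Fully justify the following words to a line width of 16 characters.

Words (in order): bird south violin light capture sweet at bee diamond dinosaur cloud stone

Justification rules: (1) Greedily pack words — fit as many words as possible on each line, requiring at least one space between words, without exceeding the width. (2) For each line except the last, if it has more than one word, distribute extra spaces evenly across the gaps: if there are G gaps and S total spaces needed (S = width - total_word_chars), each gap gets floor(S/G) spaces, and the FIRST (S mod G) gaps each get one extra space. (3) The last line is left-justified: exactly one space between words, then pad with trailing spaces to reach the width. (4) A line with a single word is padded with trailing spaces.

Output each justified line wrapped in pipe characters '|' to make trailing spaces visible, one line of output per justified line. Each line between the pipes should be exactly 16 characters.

Line 1: ['bird', 'south'] (min_width=10, slack=6)
Line 2: ['violin', 'light'] (min_width=12, slack=4)
Line 3: ['capture', 'sweet', 'at'] (min_width=16, slack=0)
Line 4: ['bee', 'diamond'] (min_width=11, slack=5)
Line 5: ['dinosaur', 'cloud'] (min_width=14, slack=2)
Line 6: ['stone'] (min_width=5, slack=11)

Answer: |bird       south|
|violin     light|
|capture sweet at|
|bee      diamond|
|dinosaur   cloud|
|stone           |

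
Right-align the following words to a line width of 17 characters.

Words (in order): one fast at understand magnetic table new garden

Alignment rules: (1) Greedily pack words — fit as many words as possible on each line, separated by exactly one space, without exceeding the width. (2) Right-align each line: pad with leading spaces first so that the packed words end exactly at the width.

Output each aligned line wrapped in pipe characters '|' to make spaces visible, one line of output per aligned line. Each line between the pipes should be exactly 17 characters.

Line 1: ['one', 'fast', 'at'] (min_width=11, slack=6)
Line 2: ['understand'] (min_width=10, slack=7)
Line 3: ['magnetic', 'table'] (min_width=14, slack=3)
Line 4: ['new', 'garden'] (min_width=10, slack=7)

Answer: |      one fast at|
|       understand|
|   magnetic table|
|       new garden|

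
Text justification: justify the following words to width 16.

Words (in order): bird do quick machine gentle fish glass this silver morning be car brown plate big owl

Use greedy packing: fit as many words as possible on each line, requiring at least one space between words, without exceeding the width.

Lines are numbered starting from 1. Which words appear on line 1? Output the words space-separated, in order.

Answer: bird do quick

Derivation:
Line 1: ['bird', 'do', 'quick'] (min_width=13, slack=3)
Line 2: ['machine', 'gentle'] (min_width=14, slack=2)
Line 3: ['fish', 'glass', 'this'] (min_width=15, slack=1)
Line 4: ['silver', 'morning'] (min_width=14, slack=2)
Line 5: ['be', 'car', 'brown'] (min_width=12, slack=4)
Line 6: ['plate', 'big', 'owl'] (min_width=13, slack=3)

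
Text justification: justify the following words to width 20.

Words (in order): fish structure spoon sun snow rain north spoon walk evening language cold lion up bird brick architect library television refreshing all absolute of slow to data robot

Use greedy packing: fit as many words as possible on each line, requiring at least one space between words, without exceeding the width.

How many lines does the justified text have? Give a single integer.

Line 1: ['fish', 'structure', 'spoon'] (min_width=20, slack=0)
Line 2: ['sun', 'snow', 'rain', 'north'] (min_width=19, slack=1)
Line 3: ['spoon', 'walk', 'evening'] (min_width=18, slack=2)
Line 4: ['language', 'cold', 'lion'] (min_width=18, slack=2)
Line 5: ['up', 'bird', 'brick'] (min_width=13, slack=7)
Line 6: ['architect', 'library'] (min_width=17, slack=3)
Line 7: ['television'] (min_width=10, slack=10)
Line 8: ['refreshing', 'all'] (min_width=14, slack=6)
Line 9: ['absolute', 'of', 'slow', 'to'] (min_width=19, slack=1)
Line 10: ['data', 'robot'] (min_width=10, slack=10)
Total lines: 10

Answer: 10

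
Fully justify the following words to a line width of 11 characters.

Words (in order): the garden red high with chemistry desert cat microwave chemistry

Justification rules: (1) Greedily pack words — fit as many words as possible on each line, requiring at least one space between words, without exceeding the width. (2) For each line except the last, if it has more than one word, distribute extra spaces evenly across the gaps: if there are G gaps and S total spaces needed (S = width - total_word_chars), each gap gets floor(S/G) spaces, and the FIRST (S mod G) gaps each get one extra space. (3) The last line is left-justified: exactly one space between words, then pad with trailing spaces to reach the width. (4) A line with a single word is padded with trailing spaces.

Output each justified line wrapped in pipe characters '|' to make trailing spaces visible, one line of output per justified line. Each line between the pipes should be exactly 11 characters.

Answer: |the  garden|
|red    high|
|with       |
|chemistry  |
|desert  cat|
|microwave  |
|chemistry  |

Derivation:
Line 1: ['the', 'garden'] (min_width=10, slack=1)
Line 2: ['red', 'high'] (min_width=8, slack=3)
Line 3: ['with'] (min_width=4, slack=7)
Line 4: ['chemistry'] (min_width=9, slack=2)
Line 5: ['desert', 'cat'] (min_width=10, slack=1)
Line 6: ['microwave'] (min_width=9, slack=2)
Line 7: ['chemistry'] (min_width=9, slack=2)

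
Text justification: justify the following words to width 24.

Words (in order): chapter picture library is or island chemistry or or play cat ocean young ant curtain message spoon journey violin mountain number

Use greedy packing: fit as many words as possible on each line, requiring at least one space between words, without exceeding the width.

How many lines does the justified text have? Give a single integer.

Answer: 6

Derivation:
Line 1: ['chapter', 'picture', 'library'] (min_width=23, slack=1)
Line 2: ['is', 'or', 'island', 'chemistry'] (min_width=22, slack=2)
Line 3: ['or', 'or', 'play', 'cat', 'ocean'] (min_width=20, slack=4)
Line 4: ['young', 'ant', 'curtain'] (min_width=17, slack=7)
Line 5: ['message', 'spoon', 'journey'] (min_width=21, slack=3)
Line 6: ['violin', 'mountain', 'number'] (min_width=22, slack=2)
Total lines: 6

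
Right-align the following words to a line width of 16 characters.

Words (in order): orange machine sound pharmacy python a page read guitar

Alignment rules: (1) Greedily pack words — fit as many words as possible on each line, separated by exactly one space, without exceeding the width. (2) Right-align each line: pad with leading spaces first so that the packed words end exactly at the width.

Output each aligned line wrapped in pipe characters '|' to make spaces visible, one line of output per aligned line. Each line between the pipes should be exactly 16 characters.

Line 1: ['orange', 'machine'] (min_width=14, slack=2)
Line 2: ['sound', 'pharmacy'] (min_width=14, slack=2)
Line 3: ['python', 'a', 'page'] (min_width=13, slack=3)
Line 4: ['read', 'guitar'] (min_width=11, slack=5)

Answer: |  orange machine|
|  sound pharmacy|
|   python a page|
|     read guitar|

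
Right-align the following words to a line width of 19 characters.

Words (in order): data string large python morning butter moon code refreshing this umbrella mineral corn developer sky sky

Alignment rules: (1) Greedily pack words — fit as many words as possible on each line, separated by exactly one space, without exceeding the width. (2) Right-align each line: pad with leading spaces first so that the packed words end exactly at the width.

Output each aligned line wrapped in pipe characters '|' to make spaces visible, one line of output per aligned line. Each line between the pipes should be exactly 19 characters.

Answer: |  data string large|
|     python morning|
|   butter moon code|
|    refreshing this|
|   umbrella mineral|
| corn developer sky|
|                sky|

Derivation:
Line 1: ['data', 'string', 'large'] (min_width=17, slack=2)
Line 2: ['python', 'morning'] (min_width=14, slack=5)
Line 3: ['butter', 'moon', 'code'] (min_width=16, slack=3)
Line 4: ['refreshing', 'this'] (min_width=15, slack=4)
Line 5: ['umbrella', 'mineral'] (min_width=16, slack=3)
Line 6: ['corn', 'developer', 'sky'] (min_width=18, slack=1)
Line 7: ['sky'] (min_width=3, slack=16)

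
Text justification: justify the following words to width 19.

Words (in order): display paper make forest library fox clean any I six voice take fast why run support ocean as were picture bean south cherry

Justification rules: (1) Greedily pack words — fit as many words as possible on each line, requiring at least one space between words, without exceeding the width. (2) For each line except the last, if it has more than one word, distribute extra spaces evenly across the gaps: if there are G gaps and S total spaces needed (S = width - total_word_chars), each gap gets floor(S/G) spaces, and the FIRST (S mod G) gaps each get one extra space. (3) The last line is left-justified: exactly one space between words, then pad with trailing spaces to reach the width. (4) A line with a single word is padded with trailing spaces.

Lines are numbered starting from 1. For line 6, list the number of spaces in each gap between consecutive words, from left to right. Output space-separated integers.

Line 1: ['display', 'paper', 'make'] (min_width=18, slack=1)
Line 2: ['forest', 'library', 'fox'] (min_width=18, slack=1)
Line 3: ['clean', 'any', 'I', 'six'] (min_width=15, slack=4)
Line 4: ['voice', 'take', 'fast', 'why'] (min_width=19, slack=0)
Line 5: ['run', 'support', 'ocean'] (min_width=17, slack=2)
Line 6: ['as', 'were', 'picture'] (min_width=15, slack=4)
Line 7: ['bean', 'south', 'cherry'] (min_width=17, slack=2)

Answer: 3 3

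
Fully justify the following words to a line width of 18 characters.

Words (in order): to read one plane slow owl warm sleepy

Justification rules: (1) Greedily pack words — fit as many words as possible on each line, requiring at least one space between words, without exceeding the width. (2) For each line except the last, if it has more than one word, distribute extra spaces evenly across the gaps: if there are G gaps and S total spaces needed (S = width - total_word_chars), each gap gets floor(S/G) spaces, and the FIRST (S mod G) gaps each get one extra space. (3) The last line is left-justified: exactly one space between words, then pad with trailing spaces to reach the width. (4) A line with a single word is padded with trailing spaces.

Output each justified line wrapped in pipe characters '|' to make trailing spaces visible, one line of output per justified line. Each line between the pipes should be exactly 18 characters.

Answer: |to  read one plane|
|slow    owl   warm|
|sleepy            |

Derivation:
Line 1: ['to', 'read', 'one', 'plane'] (min_width=17, slack=1)
Line 2: ['slow', 'owl', 'warm'] (min_width=13, slack=5)
Line 3: ['sleepy'] (min_width=6, slack=12)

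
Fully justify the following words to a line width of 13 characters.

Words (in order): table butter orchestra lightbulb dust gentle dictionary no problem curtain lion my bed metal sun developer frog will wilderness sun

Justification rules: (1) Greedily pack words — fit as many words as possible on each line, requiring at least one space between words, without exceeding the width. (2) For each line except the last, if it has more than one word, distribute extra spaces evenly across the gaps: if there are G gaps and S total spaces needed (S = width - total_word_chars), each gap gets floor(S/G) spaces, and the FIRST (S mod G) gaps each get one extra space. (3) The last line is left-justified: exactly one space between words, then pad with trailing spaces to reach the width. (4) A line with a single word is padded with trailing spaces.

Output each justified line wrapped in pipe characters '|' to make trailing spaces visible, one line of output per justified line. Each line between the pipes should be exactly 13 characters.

Line 1: ['table', 'butter'] (min_width=12, slack=1)
Line 2: ['orchestra'] (min_width=9, slack=4)
Line 3: ['lightbulb'] (min_width=9, slack=4)
Line 4: ['dust', 'gentle'] (min_width=11, slack=2)
Line 5: ['dictionary', 'no'] (min_width=13, slack=0)
Line 6: ['problem'] (min_width=7, slack=6)
Line 7: ['curtain', 'lion'] (min_width=12, slack=1)
Line 8: ['my', 'bed', 'metal'] (min_width=12, slack=1)
Line 9: ['sun', 'developer'] (min_width=13, slack=0)
Line 10: ['frog', 'will'] (min_width=9, slack=4)
Line 11: ['wilderness'] (min_width=10, slack=3)
Line 12: ['sun'] (min_width=3, slack=10)

Answer: |table  butter|
|orchestra    |
|lightbulb    |
|dust   gentle|
|dictionary no|
|problem      |
|curtain  lion|
|my  bed metal|
|sun developer|
|frog     will|
|wilderness   |
|sun          |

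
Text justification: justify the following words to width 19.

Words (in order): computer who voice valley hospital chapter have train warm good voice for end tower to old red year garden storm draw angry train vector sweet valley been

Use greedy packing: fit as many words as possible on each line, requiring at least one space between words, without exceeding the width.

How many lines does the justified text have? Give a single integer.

Answer: 9

Derivation:
Line 1: ['computer', 'who', 'voice'] (min_width=18, slack=1)
Line 2: ['valley', 'hospital'] (min_width=15, slack=4)
Line 3: ['chapter', 'have', 'train'] (min_width=18, slack=1)
Line 4: ['warm', 'good', 'voice', 'for'] (min_width=19, slack=0)
Line 5: ['end', 'tower', 'to', 'old'] (min_width=16, slack=3)
Line 6: ['red', 'year', 'garden'] (min_width=15, slack=4)
Line 7: ['storm', 'draw', 'angry'] (min_width=16, slack=3)
Line 8: ['train', 'vector', 'sweet'] (min_width=18, slack=1)
Line 9: ['valley', 'been'] (min_width=11, slack=8)
Total lines: 9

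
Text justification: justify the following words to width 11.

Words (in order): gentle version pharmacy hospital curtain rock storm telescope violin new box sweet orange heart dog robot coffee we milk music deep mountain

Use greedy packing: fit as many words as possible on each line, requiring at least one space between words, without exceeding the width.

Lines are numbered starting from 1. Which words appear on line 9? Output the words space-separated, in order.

Line 1: ['gentle'] (min_width=6, slack=5)
Line 2: ['version'] (min_width=7, slack=4)
Line 3: ['pharmacy'] (min_width=8, slack=3)
Line 4: ['hospital'] (min_width=8, slack=3)
Line 5: ['curtain'] (min_width=7, slack=4)
Line 6: ['rock', 'storm'] (min_width=10, slack=1)
Line 7: ['telescope'] (min_width=9, slack=2)
Line 8: ['violin', 'new'] (min_width=10, slack=1)
Line 9: ['box', 'sweet'] (min_width=9, slack=2)
Line 10: ['orange'] (min_width=6, slack=5)
Line 11: ['heart', 'dog'] (min_width=9, slack=2)
Line 12: ['robot'] (min_width=5, slack=6)
Line 13: ['coffee', 'we'] (min_width=9, slack=2)
Line 14: ['milk', 'music'] (min_width=10, slack=1)
Line 15: ['deep'] (min_width=4, slack=7)
Line 16: ['mountain'] (min_width=8, slack=3)

Answer: box sweet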